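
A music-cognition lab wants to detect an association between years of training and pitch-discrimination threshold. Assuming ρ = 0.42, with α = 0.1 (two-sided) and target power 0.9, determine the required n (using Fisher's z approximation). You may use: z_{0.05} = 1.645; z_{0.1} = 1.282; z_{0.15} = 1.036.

Fisher's z: C = ½·ln((1+r)/(1−r)) = ½·ln(2.4483) = 0.4477.
n = ((z_{α/2} + z_β)/C)² + 3.
(1.645 + 1.282) / 0.4477 = 2.927 / 0.4477 = 6.538.
n = 6.538² + 3 = 42.74 + 3 = 45.7.
Round up.

n = 46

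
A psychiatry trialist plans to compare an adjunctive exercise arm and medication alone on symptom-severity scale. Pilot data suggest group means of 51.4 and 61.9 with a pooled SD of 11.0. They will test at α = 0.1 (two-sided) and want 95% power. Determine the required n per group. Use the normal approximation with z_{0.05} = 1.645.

n = 24 per group

Cohen's d = |M₁ − M₂| / SD_pooled = |51.4 − 61.9| / 11.0 = 10.5 / 11.0 = 0.955.
For two independent groups with equal n: n = 2·((z_{α/2} + z_β) / d)².
z_{α/2} + z_β = 1.645 + 1.645 = 3.290.
n = 2 × (3.290 / 0.955)² = 2 × 3.445² = 2 × 11.87 = 23.7.
Round up to the next whole participant.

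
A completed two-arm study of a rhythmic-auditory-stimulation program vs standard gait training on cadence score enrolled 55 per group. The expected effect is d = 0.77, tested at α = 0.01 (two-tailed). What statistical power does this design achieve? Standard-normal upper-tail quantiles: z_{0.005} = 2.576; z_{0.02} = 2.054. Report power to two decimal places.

power ≈ 0.93

For two equal groups, power = Φ(d·√(n/2) − z_{α/2}).
d·√(n/2) = 0.77 × √(55/2) = 0.77 × 5.244 = 4.038.
z_β = 4.038 − 2.576 = 1.462.
Power = Φ(1.462) = 0.928.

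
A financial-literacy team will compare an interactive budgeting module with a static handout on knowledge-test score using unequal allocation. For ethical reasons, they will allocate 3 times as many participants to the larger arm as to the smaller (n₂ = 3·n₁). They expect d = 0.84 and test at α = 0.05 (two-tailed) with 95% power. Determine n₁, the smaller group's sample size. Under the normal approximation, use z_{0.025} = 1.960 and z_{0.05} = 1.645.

With allocation ratio k = n₂/n₁ = 3, Var(x̄₁−x̄₂) = σ²(1/n₁ + 1/(k·n₁)) = σ²·(k+1)/(k·n₁).
So n₁ = (1 + 1/k)·((z_{α/2} + z_β)/d)² = 1.333 × (3.605/0.84)².
n₁ = 1.333 × 18.42 = 24.6.
Round up: n₁ = 25, giving n₂ = 3 × 25 = 75.

n₁ = 25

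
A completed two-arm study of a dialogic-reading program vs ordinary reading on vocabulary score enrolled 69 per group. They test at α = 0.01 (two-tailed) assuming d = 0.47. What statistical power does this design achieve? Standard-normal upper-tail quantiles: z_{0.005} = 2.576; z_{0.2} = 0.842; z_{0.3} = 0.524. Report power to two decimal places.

power ≈ 0.57

For two equal groups, power = Φ(d·√(n/2) − z_{α/2}).
d·√(n/2) = 0.47 × √(69/2) = 0.47 × 5.874 = 2.761.
z_β = 2.761 − 2.576 = 0.185.
Power = Φ(0.185) = 0.573.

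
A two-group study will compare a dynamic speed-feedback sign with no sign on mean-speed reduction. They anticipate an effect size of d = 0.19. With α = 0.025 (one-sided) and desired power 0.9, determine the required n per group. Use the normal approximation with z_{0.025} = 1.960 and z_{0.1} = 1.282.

For two independent groups with equal n: n = 2·((z_{α} + z_β) / d)².
z_{α} + z_β = 1.960 + 1.282 = 3.242.
n = 2 × (3.242 / 0.19)² = 2 × 17.063² = 2 × 291.15 = 582.3.
Round up to the next whole participant.

n = 583 per group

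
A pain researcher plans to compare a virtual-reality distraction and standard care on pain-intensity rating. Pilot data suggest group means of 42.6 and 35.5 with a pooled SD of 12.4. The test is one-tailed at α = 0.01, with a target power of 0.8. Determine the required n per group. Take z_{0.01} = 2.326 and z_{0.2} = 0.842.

Cohen's d = |M₁ − M₂| / SD_pooled = |42.6 − 35.5| / 12.4 = 7.1 / 12.4 = 0.573.
For two independent groups with equal n: n = 2·((z_{α} + z_β) / d)².
z_{α} + z_β = 2.326 + 0.842 = 3.168.
n = 2 × (3.168 / 0.573)² = 2 × 5.529² = 2 × 30.57 = 61.1.
Round up to the next whole participant.

n = 62 per group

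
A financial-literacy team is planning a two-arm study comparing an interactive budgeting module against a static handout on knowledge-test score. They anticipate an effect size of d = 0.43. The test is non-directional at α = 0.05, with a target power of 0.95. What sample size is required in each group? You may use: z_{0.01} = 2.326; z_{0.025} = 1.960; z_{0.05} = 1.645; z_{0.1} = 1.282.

n = 141 per group

For two independent groups with equal n: n = 2·((z_{α/2} + z_β) / d)².
z_{α/2} + z_β = 1.960 + 1.645 = 3.605.
n = 2 × (3.605 / 0.43)² = 2 × 8.384² = 2 × 70.29 = 140.6.
Round up to the next whole participant.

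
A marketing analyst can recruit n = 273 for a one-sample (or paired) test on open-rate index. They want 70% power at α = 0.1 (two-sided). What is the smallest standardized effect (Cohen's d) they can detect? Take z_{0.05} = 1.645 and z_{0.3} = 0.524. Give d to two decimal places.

d_min ≈ 0.13

For a single sample (or paired design) of n = 273: d_min = (z_{α/2} + z_β)/√n.
z-sum = 1.645 + 0.524 = 2.169.
d_min = 2.169 / √273 = 2.169 / 16.523 = 0.131.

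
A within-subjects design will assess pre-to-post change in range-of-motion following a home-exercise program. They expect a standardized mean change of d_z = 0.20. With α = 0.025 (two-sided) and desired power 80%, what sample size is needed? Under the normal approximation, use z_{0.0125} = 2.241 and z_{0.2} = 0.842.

n = 238 pairs

For a paired (one-sample on differences) test: n = ((z_{α/2} + z_β) / d)².
z_{α/2} + z_β = 2.241 + 0.842 = 3.083.
n = (3.083 / 0.20)² = 15.415² = 237.62.
Round up.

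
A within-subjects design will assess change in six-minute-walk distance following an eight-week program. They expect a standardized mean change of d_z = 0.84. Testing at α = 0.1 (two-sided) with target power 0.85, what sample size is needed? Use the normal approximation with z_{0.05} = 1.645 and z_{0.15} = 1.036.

n = 11 pairs

For a paired (one-sample on differences) test: n = ((z_{α/2} + z_β) / d)².
z_{α/2} + z_β = 1.645 + 1.036 = 2.681.
n = (2.681 / 0.84)² = 3.192² = 10.19.
Round up.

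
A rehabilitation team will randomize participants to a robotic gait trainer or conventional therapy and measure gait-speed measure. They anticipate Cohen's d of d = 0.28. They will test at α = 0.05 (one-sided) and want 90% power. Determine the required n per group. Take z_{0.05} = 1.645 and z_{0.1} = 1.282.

n = 219 per group

For two independent groups with equal n: n = 2·((z_{α} + z_β) / d)².
z_{α} + z_β = 1.645 + 1.282 = 2.927.
n = 2 × (2.927 / 0.28)² = 2 × 10.454² = 2 × 109.28 = 218.6.
Round up to the next whole participant.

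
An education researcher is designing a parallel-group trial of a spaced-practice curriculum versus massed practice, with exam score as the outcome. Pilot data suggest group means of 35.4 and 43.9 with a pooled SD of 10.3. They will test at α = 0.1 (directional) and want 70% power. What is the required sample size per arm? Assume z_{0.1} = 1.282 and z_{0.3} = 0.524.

n = 10 per group

Cohen's d = |M₁ − M₂| / SD_pooled = |35.4 − 43.9| / 10.3 = 8.5 / 10.3 = 0.825.
For two independent groups with equal n: n = 2·((z_{α} + z_β) / d)².
z_{α} + z_β = 1.282 + 0.524 = 1.806.
n = 2 × (1.806 / 0.825)² = 2 × 2.189² = 2 × 4.79 = 9.6.
Round up to the next whole participant.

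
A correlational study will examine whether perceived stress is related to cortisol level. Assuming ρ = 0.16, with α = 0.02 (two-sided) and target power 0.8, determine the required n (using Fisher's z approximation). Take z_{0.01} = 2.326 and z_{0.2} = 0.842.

n = 389

Fisher's z: C = ½·ln((1+r)/(1−r)) = ½·ln(1.3810) = 0.1614.
n = ((z_{α/2} + z_β)/C)² + 3.
(2.326 + 0.842) / 0.1614 = 3.168 / 0.1614 = 19.628.
n = 19.628² + 3 = 385.27 + 3 = 388.3.
Round up.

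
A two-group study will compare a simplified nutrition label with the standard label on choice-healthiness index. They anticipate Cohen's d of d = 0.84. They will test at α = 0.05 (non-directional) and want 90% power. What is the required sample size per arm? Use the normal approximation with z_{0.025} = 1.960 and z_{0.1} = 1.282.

n = 30 per group

For two independent groups with equal n: n = 2·((z_{α/2} + z_β) / d)².
z_{α/2} + z_β = 1.960 + 1.282 = 3.242.
n = 2 × (3.242 / 0.84)² = 2 × 3.860² = 2 × 14.90 = 29.8.
Round up to the next whole participant.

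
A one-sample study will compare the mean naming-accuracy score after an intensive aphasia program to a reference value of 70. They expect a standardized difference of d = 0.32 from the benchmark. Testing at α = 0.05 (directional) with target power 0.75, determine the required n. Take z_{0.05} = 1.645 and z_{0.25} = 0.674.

For a one-sample test: n = ((z_{α} + z_β) / d)².
z_{α} + z_β = 1.645 + 0.674 = 2.319.
n = (2.319 / 0.32)² = 7.247² = 52.52.
Round up.

n = 53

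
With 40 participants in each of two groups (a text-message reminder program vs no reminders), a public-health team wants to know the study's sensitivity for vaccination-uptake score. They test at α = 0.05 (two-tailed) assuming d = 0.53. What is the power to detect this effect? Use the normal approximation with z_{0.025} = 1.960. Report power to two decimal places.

power ≈ 0.66

For two equal groups, power = Φ(d·√(n/2) − z_{α/2}).
d·√(n/2) = 0.53 × √(40/2) = 0.53 × 4.472 = 2.370.
z_β = 2.370 − 1.960 = 0.410.
Power = Φ(0.410) = 0.659.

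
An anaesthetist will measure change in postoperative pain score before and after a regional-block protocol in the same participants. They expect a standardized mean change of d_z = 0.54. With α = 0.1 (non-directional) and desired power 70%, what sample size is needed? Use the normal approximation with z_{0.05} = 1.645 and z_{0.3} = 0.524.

n = 17 pairs

For a paired (one-sample on differences) test: n = ((z_{α/2} + z_β) / d)².
z_{α/2} + z_β = 1.645 + 0.524 = 2.169.
n = (2.169 / 0.54)² = 4.017² = 16.13.
Round up.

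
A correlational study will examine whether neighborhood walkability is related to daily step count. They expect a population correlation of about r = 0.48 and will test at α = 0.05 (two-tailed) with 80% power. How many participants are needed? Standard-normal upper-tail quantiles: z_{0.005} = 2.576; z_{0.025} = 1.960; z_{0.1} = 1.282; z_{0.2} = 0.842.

Fisher's z: C = ½·ln((1+r)/(1−r)) = ½·ln(2.8462) = 0.5230.
n = ((z_{α/2} + z_β)/C)² + 3.
(1.960 + 0.842) / 0.5230 = 2.802 / 0.5230 = 5.358.
n = 5.358² + 3 = 28.70 + 3 = 31.7.
Round up.

n = 32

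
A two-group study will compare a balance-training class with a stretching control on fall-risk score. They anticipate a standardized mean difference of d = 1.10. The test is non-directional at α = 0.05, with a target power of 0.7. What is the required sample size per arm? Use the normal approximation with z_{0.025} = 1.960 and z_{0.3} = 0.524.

n = 11 per group

For two independent groups with equal n: n = 2·((z_{α/2} + z_β) / d)².
z_{α/2} + z_β = 1.960 + 0.524 = 2.484.
n = 2 × (2.484 / 1.10)² = 2 × 2.258² = 2 × 5.10 = 10.2.
Round up to the next whole participant.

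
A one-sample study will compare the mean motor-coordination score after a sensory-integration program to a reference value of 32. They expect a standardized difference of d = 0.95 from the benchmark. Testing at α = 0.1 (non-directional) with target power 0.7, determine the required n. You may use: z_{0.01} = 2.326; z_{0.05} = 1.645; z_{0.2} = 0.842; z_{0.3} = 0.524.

n = 6

For a one-sample test: n = ((z_{α/2} + z_β) / d)².
z_{α/2} + z_β = 1.645 + 0.524 = 2.169.
n = (2.169 / 0.95)² = 2.283² = 5.21.
Round up.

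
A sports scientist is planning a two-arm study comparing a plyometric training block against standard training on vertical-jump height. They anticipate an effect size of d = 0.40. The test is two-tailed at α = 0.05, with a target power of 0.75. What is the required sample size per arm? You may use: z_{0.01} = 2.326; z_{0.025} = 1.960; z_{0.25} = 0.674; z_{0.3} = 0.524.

n = 87 per group

For two independent groups with equal n: n = 2·((z_{α/2} + z_β) / d)².
z_{α/2} + z_β = 1.960 + 0.674 = 2.634.
n = 2 × (2.634 / 0.40)² = 2 × 6.585² = 2 × 43.36 = 86.7.
Round up to the next whole participant.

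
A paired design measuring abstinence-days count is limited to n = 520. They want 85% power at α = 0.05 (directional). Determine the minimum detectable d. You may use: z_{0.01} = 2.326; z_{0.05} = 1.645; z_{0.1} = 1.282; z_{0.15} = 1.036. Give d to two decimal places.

For a single sample (or paired design) of n = 520: d_min = (z_{α} + z_β)/√n.
z-sum = 1.645 + 1.036 = 2.681.
d_min = 2.681 / √520 = 2.681 / 22.804 = 0.118.

d_min ≈ 0.12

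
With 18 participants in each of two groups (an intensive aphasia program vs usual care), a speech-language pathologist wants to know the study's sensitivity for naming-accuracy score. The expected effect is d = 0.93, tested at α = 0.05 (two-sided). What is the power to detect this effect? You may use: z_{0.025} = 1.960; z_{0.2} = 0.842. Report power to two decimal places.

power ≈ 0.80

For two equal groups, power = Φ(d·√(n/2) − z_{α/2}).
d·√(n/2) = 0.93 × √(18/2) = 0.93 × 3.000 = 2.790.
z_β = 2.790 − 1.960 = 0.830.
Power = Φ(0.830) = 0.797.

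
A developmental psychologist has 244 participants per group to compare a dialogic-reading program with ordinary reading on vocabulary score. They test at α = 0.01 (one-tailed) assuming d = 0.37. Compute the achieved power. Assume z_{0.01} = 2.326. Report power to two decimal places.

power ≈ 0.96

For two equal groups, power = Φ(d·√(n/2) − z_{α}).
d·√(n/2) = 0.37 × √(244/2) = 0.37 × 11.045 = 4.087.
z_β = 4.087 − 2.326 = 1.761.
Power = Φ(1.761) = 0.961.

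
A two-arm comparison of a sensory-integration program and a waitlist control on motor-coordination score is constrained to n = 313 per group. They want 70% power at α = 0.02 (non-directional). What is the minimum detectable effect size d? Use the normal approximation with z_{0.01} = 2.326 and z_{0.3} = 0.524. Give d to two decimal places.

d_min ≈ 0.23

For two independent groups of n = 313 each: d_min = (z_{α/2} + z_β)·√(2/n).
z-sum = 2.326 + 0.524 = 2.850.
d_min = 2.850 × √(2/313) = 2.850 × 0.0799 = 0.228.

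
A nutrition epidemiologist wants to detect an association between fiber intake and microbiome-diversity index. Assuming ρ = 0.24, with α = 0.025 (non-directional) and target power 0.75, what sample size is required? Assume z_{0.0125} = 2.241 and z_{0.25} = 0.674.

n = 145

Fisher's z: C = ½·ln((1+r)/(1−r)) = ½·ln(1.6316) = 0.2448.
n = ((z_{α/2} + z_β)/C)² + 3.
(2.241 + 0.674) / 0.2448 = 2.915 / 0.2448 = 11.908.
n = 11.908² + 3 = 141.79 + 3 = 144.8.
Round up.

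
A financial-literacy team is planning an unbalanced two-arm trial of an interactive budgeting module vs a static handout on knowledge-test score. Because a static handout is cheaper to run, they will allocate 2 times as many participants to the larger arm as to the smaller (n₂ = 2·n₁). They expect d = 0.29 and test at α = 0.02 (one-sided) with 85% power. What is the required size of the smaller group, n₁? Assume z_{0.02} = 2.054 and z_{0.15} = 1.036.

With allocation ratio k = n₂/n₁ = 2, Var(x̄₁−x̄₂) = σ²(1/n₁ + 1/(k·n₁)) = σ²·(k+1)/(k·n₁).
So n₁ = (1 + 1/k)·((z_{α} + z_β)/d)² = 1.500 × (3.090/0.29)².
n₁ = 1.500 × 113.53 = 170.3.
Round up: n₁ = 171, giving n₂ = 2 × 171 = 342.

n₁ = 171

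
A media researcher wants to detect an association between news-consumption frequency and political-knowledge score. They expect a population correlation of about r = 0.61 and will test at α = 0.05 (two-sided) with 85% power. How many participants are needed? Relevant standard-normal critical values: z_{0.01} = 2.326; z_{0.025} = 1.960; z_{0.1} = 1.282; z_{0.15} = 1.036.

n = 21

Fisher's z: C = ½·ln((1+r)/(1−r)) = ½·ln(4.1282) = 0.7089.
n = ((z_{α/2} + z_β)/C)² + 3.
(1.960 + 1.036) / 0.7089 = 2.996 / 0.7089 = 4.226.
n = 4.226² + 3 = 17.86 + 3 = 20.9.
Round up.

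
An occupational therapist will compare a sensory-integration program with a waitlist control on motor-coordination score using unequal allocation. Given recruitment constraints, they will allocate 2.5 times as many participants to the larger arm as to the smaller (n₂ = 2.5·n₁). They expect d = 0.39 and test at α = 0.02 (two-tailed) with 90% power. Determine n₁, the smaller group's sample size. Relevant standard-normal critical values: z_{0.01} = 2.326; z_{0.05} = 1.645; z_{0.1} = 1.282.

With allocation ratio k = n₂/n₁ = 2.5, Var(x̄₁−x̄₂) = σ²(1/n₁ + 1/(k·n₁)) = σ²·(k+1)/(k·n₁).
So n₁ = (1 + 1/k)·((z_{α/2} + z_β)/d)² = 1.400 × (3.608/0.39)².
n₁ = 1.400 × 85.59 = 119.8.
Round up: n₁ = 120, giving n₂ = 2.5 × 120 = 300.

n₁ = 120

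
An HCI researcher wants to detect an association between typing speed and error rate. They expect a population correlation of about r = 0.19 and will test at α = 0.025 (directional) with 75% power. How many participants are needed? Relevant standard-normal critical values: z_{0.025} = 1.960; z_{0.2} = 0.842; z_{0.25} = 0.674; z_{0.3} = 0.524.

n = 191

Fisher's z: C = ½·ln((1+r)/(1−r)) = ½·ln(1.4691) = 0.1923.
n = ((z_{α} + z_β)/C)² + 3.
(1.960 + 0.674) / 0.1923 = 2.634 / 0.1923 = 13.697.
n = 13.697² + 3 = 187.62 + 3 = 190.6.
Round up.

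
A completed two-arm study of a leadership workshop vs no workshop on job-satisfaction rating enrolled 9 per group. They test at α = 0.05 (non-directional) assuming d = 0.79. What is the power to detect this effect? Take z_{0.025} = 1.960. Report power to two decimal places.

For two equal groups, power = Φ(d·√(n/2) − z_{α/2}).
d·√(n/2) = 0.79 × √(9/2) = 0.79 × 2.121 = 1.676.
z_β = 1.676 − 1.960 = -0.284.
Power = Φ(-0.284) = 0.388.

power ≈ 0.39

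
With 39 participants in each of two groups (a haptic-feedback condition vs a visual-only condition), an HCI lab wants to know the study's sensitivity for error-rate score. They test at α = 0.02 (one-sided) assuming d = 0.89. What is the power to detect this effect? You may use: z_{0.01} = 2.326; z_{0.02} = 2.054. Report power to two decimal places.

power ≈ 0.97

For two equal groups, power = Φ(d·√(n/2) − z_{α}).
d·√(n/2) = 0.89 × √(39/2) = 0.89 × 4.416 = 3.930.
z_β = 3.930 − 2.054 = 1.876.
Power = Φ(1.876) = 0.970.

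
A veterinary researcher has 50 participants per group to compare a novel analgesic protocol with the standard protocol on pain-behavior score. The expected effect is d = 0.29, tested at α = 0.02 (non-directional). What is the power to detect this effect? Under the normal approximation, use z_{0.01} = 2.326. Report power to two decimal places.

power ≈ 0.19

For two equal groups, power = Φ(d·√(n/2) − z_{α/2}).
d·√(n/2) = 0.29 × √(50/2) = 0.29 × 5.000 = 1.450.
z_β = 1.450 − 2.326 = -0.876.
Power = Φ(-0.876) = 0.191.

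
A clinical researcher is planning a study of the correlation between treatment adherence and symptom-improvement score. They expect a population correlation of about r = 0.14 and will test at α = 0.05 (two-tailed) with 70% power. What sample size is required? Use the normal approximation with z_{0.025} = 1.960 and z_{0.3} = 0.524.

Fisher's z: C = ½·ln((1+r)/(1−r)) = ½·ln(1.3256) = 0.1409.
n = ((z_{α/2} + z_β)/C)² + 3.
(1.960 + 0.524) / 0.1409 = 2.484 / 0.1409 = 17.630.
n = 17.630² + 3 = 310.80 + 3 = 313.8.
Round up.

n = 314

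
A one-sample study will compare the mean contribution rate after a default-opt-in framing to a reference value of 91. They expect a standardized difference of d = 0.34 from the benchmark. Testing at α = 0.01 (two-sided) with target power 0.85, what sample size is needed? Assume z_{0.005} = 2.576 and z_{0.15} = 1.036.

n = 113

For a one-sample test: n = ((z_{α/2} + z_β) / d)².
z_{α/2} + z_β = 2.576 + 1.036 = 3.612.
n = (3.612 / 0.34)² = 10.624² = 112.86.
Round up.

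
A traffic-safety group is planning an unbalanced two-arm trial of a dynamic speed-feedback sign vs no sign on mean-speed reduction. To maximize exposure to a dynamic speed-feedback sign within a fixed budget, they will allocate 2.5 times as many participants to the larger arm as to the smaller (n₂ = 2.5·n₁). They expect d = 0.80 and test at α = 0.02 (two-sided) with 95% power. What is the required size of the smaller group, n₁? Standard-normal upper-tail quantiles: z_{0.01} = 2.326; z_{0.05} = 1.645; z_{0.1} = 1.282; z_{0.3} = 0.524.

n₁ = 35

With allocation ratio k = n₂/n₁ = 2.5, Var(x̄₁−x̄₂) = σ²(1/n₁ + 1/(k·n₁)) = σ²·(k+1)/(k·n₁).
So n₁ = (1 + 1/k)·((z_{α/2} + z_β)/d)² = 1.400 × (3.971/0.80)².
n₁ = 1.400 × 24.64 = 34.5.
Round up: n₁ = 35, giving n₂ = ⌈2.5 × 35⌉ = ⌈87.5⌉ = 88.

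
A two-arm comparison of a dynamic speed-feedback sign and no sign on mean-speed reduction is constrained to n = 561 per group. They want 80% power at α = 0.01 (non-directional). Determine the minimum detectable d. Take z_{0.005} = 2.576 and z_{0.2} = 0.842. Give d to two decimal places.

For two independent groups of n = 561 each: d_min = (z_{α/2} + z_β)·√(2/n).
z-sum = 2.576 + 0.842 = 3.418.
d_min = 3.418 × √(2/561) = 3.418 × 0.0597 = 0.204.

d_min ≈ 0.20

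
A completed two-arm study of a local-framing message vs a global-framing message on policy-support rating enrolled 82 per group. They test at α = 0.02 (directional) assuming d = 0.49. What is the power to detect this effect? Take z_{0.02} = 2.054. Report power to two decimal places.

For two equal groups, power = Φ(d·√(n/2) − z_{α}).
d·√(n/2) = 0.49 × √(82/2) = 0.49 × 6.403 = 3.138.
z_β = 3.138 − 2.054 = 1.084.
Power = Φ(1.084) = 0.861.

power ≈ 0.86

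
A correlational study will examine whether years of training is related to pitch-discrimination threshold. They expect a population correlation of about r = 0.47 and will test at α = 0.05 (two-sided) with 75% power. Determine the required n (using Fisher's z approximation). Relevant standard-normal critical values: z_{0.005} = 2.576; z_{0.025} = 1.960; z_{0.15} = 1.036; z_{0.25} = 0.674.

n = 30

Fisher's z: C = ½·ln((1+r)/(1−r)) = ½·ln(2.7736) = 0.5101.
n = ((z_{α/2} + z_β)/C)² + 3.
(1.960 + 0.674) / 0.5101 = 2.634 / 0.5101 = 5.164.
n = 5.164² + 3 = 26.66 + 3 = 29.7.
Round up.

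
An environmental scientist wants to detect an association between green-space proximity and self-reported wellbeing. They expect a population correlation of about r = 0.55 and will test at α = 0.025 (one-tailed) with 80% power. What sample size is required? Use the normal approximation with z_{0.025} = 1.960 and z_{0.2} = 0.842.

n = 24

Fisher's z: C = ½·ln((1+r)/(1−r)) = ½·ln(3.4444) = 0.6184.
n = ((z_{α} + z_β)/C)² + 3.
(1.960 + 0.842) / 0.6184 = 2.802 / 0.6184 = 4.531.
n = 4.531² + 3 = 20.53 + 3 = 23.5.
Round up.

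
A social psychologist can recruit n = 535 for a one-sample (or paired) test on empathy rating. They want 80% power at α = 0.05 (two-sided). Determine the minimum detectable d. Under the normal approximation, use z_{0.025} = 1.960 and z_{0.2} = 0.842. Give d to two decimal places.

d_min ≈ 0.12

For a single sample (or paired design) of n = 535: d_min = (z_{α/2} + z_β)/√n.
z-sum = 1.960 + 0.842 = 2.802.
d_min = 2.802 / √535 = 2.802 / 23.130 = 0.121.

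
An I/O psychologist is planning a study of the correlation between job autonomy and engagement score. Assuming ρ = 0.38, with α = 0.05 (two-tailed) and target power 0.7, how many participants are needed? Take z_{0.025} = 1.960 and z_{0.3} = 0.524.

n = 42

Fisher's z: C = ½·ln((1+r)/(1−r)) = ½·ln(2.2258) = 0.4001.
n = ((z_{α/2} + z_β)/C)² + 3.
(1.960 + 0.524) / 0.4001 = 2.484 / 0.4001 = 6.208.
n = 6.208² + 3 = 38.54 + 3 = 41.5.
Round up.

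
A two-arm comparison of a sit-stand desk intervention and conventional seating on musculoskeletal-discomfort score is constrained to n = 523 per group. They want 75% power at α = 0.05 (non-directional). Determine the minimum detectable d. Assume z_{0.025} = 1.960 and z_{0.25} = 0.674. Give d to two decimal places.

For two independent groups of n = 523 each: d_min = (z_{α/2} + z_β)·√(2/n).
z-sum = 1.960 + 0.674 = 2.634.
d_min = 2.634 × √(2/523) = 2.634 × 0.0618 = 0.163.

d_min ≈ 0.16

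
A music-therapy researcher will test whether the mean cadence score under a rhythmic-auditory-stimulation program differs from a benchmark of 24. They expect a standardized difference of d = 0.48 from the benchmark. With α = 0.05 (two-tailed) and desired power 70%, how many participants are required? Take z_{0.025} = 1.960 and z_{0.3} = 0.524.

n = 27

For a one-sample test: n = ((z_{α/2} + z_β) / d)².
z_{α/2} + z_β = 1.960 + 0.524 = 2.484.
n = (2.484 / 0.48)² = 5.175² = 26.78.
Round up.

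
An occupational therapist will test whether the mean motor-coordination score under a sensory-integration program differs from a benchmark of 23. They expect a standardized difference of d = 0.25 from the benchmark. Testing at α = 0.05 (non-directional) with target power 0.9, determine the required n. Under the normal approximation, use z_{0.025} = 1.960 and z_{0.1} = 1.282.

n = 169

For a one-sample test: n = ((z_{α/2} + z_β) / d)².
z_{α/2} + z_β = 1.960 + 1.282 = 3.242.
n = (3.242 / 0.25)² = 12.968² = 168.17.
Round up.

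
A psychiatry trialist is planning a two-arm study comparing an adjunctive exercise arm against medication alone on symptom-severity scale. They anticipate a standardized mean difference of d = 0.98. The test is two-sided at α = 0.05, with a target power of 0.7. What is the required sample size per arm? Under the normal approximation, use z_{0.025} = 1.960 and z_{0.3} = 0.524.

For two independent groups with equal n: n = 2·((z_{α/2} + z_β) / d)².
z_{α/2} + z_β = 1.960 + 0.524 = 2.484.
n = 2 × (2.484 / 0.98)² = 2 × 2.535² = 2 × 6.42 = 12.8.
Round up to the next whole participant.

n = 13 per group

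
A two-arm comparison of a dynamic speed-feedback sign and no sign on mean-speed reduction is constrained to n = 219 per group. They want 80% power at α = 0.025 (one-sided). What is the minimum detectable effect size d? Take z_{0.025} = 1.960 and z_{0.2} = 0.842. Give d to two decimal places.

d_min ≈ 0.27

For two independent groups of n = 219 each: d_min = (z_{α} + z_β)·√(2/n).
z-sum = 1.960 + 0.842 = 2.802.
d_min = 2.802 × √(2/219) = 2.802 × 0.0956 = 0.268.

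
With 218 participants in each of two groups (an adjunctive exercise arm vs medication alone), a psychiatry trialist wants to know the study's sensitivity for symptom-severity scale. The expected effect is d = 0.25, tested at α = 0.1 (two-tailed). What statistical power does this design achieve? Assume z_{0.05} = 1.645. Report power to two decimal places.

power ≈ 0.83

For two equal groups, power = Φ(d·√(n/2) − z_{α/2}).
d·√(n/2) = 0.25 × √(218/2) = 0.25 × 10.440 = 2.610.
z_β = 2.610 − 1.645 = 0.965.
Power = Φ(0.965) = 0.833.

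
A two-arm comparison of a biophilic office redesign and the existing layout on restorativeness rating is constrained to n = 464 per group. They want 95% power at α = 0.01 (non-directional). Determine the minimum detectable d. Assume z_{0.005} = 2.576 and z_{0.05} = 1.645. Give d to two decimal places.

d_min ≈ 0.28

For two independent groups of n = 464 each: d_min = (z_{α/2} + z_β)·√(2/n).
z-sum = 2.576 + 1.645 = 4.221.
d_min = 4.221 × √(2/464) = 4.221 × 0.0657 = 0.277.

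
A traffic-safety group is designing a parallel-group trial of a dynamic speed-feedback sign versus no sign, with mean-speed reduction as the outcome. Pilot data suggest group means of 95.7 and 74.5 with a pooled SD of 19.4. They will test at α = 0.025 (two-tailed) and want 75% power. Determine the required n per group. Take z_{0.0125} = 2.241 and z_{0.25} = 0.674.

Cohen's d = |M₁ − M₂| / SD_pooled = |95.7 − 74.5| / 19.4 = 21.2 / 19.4 = 1.093.
For two independent groups with equal n: n = 2·((z_{α/2} + z_β) / d)².
z_{α/2} + z_β = 2.241 + 0.674 = 2.915.
n = 2 × (2.915 / 1.093)² = 2 × 2.667² = 2 × 7.11 = 14.2.
Round up to the next whole participant.

n = 15 per group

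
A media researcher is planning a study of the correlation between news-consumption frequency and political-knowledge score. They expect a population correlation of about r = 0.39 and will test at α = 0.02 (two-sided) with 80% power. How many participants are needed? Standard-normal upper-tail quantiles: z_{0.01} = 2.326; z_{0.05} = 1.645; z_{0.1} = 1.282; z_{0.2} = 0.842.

n = 63

Fisher's z: C = ½·ln((1+r)/(1−r)) = ½·ln(2.2787) = 0.4118.
n = ((z_{α/2} + z_β)/C)² + 3.
(2.326 + 0.842) / 0.4118 = 3.168 / 0.4118 = 7.693.
n = 7.693² + 3 = 59.18 + 3 = 62.2.
Round up.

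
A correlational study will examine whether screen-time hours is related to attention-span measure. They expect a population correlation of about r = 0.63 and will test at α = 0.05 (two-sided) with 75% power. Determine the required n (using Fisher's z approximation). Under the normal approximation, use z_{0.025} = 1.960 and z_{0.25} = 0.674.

n = 16

Fisher's z: C = ½·ln((1+r)/(1−r)) = ½·ln(4.4054) = 0.7414.
n = ((z_{α/2} + z_β)/C)² + 3.
(1.960 + 0.674) / 0.7414 = 2.634 / 0.7414 = 3.553.
n = 3.553² + 3 = 12.62 + 3 = 15.6.
Round up.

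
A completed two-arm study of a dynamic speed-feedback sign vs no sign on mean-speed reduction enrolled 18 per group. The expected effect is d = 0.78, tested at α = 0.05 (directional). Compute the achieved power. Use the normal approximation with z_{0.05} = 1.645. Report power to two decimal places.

power ≈ 0.76

For two equal groups, power = Φ(d·√(n/2) − z_{α}).
d·√(n/2) = 0.78 × √(18/2) = 0.78 × 3.000 = 2.340.
z_β = 2.340 − 1.645 = 0.695.
Power = Φ(0.695) = 0.756.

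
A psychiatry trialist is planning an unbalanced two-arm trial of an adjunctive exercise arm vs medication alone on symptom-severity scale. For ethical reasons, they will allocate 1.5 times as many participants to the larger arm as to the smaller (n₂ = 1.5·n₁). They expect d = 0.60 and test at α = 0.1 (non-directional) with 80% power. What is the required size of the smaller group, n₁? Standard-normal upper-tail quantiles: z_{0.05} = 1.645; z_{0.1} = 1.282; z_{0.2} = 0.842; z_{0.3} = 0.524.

With allocation ratio k = n₂/n₁ = 1.5, Var(x̄₁−x̄₂) = σ²(1/n₁ + 1/(k·n₁)) = σ²·(k+1)/(k·n₁).
So n₁ = (1 + 1/k)·((z_{α/2} + z_β)/d)² = 1.667 × (2.487/0.60)².
n₁ = 1.667 × 17.18 = 28.6.
Round up: n₁ = 29, giving n₂ = ⌈1.5 × 29⌉ = ⌈43.5⌉ = 44.

n₁ = 29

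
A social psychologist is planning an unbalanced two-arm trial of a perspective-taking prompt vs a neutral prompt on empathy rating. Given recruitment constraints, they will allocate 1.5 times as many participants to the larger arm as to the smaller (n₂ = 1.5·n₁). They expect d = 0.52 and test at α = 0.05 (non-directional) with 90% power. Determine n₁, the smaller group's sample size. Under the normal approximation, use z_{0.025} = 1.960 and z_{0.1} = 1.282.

With allocation ratio k = n₂/n₁ = 1.5, Var(x̄₁−x̄₂) = σ²(1/n₁ + 1/(k·n₁)) = σ²·(k+1)/(k·n₁).
So n₁ = (1 + 1/k)·((z_{α/2} + z_β)/d)² = 1.667 × (3.242/0.52)².
n₁ = 1.667 × 38.87 = 64.8.
Round up: n₁ = 65, giving n₂ = ⌈1.5 × 65⌉ = ⌈97.5⌉ = 98.

n₁ = 65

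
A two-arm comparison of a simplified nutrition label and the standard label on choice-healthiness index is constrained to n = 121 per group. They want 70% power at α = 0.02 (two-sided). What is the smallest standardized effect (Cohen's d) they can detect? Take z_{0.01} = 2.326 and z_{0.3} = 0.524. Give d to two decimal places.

For two independent groups of n = 121 each: d_min = (z_{α/2} + z_β)·√(2/n).
z-sum = 2.326 + 0.524 = 2.850.
d_min = 2.850 × √(2/121) = 2.850 × 0.1286 = 0.366.

d_min ≈ 0.37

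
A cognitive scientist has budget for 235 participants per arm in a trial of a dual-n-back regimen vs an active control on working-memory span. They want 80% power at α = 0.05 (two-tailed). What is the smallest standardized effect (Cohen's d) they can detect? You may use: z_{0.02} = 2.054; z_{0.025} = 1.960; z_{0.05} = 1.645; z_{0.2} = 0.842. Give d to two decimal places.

d_min ≈ 0.26

For two independent groups of n = 235 each: d_min = (z_{α/2} + z_β)·√(2/n).
z-sum = 1.960 + 0.842 = 2.802.
d_min = 2.802 × √(2/235) = 2.802 × 0.0923 = 0.258.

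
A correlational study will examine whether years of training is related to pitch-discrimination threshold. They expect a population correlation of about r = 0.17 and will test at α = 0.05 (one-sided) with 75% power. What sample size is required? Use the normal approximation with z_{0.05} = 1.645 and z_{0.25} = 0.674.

n = 186

Fisher's z: C = ½·ln((1+r)/(1−r)) = ½·ln(1.4096) = 0.1717.
n = ((z_{α} + z_β)/C)² + 3.
(1.645 + 0.674) / 0.1717 = 2.319 / 0.1717 = 13.506.
n = 13.506² + 3 = 182.42 + 3 = 185.4.
Round up.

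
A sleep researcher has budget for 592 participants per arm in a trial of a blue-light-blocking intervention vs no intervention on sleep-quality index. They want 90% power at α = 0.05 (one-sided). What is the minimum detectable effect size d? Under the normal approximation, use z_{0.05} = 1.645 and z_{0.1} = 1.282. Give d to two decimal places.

d_min ≈ 0.17

For two independent groups of n = 592 each: d_min = (z_{α} + z_β)·√(2/n).
z-sum = 1.645 + 1.282 = 2.927.
d_min = 2.927 × √(2/592) = 2.927 × 0.0581 = 0.170.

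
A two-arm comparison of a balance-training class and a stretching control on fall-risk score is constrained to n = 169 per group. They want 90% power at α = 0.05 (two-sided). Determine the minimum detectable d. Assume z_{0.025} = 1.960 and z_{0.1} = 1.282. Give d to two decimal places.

d_min ≈ 0.35

For two independent groups of n = 169 each: d_min = (z_{α/2} + z_β)·√(2/n).
z-sum = 1.960 + 1.282 = 3.242.
d_min = 3.242 × √(2/169) = 3.242 × 0.1088 = 0.353.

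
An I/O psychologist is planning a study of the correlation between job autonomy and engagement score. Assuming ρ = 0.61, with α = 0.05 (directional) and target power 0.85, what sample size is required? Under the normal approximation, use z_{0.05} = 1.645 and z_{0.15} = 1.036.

Fisher's z: C = ½·ln((1+r)/(1−r)) = ½·ln(4.1282) = 0.7089.
n = ((z_{α} + z_β)/C)² + 3.
(1.645 + 1.036) / 0.7089 = 2.681 / 0.7089 = 3.782.
n = 3.782² + 3 = 14.30 + 3 = 17.3.
Round up.

n = 18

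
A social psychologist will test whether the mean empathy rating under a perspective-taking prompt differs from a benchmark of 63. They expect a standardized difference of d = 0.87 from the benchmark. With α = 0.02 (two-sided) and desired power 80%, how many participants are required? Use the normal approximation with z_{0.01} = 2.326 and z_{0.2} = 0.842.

n = 14

For a one-sample test: n = ((z_{α/2} + z_β) / d)².
z_{α/2} + z_β = 2.326 + 0.842 = 3.168.
n = (3.168 / 0.87)² = 3.641² = 13.26.
Round up.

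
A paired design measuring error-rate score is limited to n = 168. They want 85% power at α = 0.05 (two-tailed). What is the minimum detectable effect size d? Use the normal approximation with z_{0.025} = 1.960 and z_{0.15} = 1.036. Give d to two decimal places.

d_min ≈ 0.23

For a single sample (or paired design) of n = 168: d_min = (z_{α/2} + z_β)/√n.
z-sum = 1.960 + 1.036 = 2.996.
d_min = 2.996 / √168 = 2.996 / 12.961 = 0.231.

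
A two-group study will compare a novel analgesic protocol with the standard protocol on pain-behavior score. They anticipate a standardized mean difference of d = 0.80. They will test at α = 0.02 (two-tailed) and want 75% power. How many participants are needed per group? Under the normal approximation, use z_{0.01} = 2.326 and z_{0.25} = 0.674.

For two independent groups with equal n: n = 2·((z_{α/2} + z_β) / d)².
z_{α/2} + z_β = 2.326 + 0.674 = 3.000.
n = 2 × (3.000 / 0.80)² = 2 × 3.750² = 2 × 14.06 = 28.1.
Round up to the next whole participant.

n = 29 per group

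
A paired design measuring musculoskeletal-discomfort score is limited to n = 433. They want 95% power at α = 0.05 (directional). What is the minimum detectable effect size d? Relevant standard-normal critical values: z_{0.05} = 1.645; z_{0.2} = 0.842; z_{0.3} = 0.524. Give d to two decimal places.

d_min ≈ 0.16

For a single sample (or paired design) of n = 433: d_min = (z_{α} + z_β)/√n.
z-sum = 1.645 + 1.645 = 3.290.
d_min = 3.290 / √433 = 3.290 / 20.809 = 0.158.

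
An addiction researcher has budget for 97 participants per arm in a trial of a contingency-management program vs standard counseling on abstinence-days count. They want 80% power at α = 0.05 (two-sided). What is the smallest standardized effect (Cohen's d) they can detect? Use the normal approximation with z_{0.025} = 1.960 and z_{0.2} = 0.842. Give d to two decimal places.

d_min ≈ 0.40

For two independent groups of n = 97 each: d_min = (z_{α/2} + z_β)·√(2/n).
z-sum = 1.960 + 0.842 = 2.802.
d_min = 2.802 × √(2/97) = 2.802 × 0.1436 = 0.402.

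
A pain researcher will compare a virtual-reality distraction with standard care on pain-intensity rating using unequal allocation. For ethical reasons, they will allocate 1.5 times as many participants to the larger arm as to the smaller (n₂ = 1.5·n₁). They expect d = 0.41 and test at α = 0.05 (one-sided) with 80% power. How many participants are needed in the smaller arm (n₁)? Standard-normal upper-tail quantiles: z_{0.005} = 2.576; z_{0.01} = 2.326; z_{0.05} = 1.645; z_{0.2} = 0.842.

With allocation ratio k = n₂/n₁ = 1.5, Var(x̄₁−x̄₂) = σ²(1/n₁ + 1/(k·n₁)) = σ²·(k+1)/(k·n₁).
So n₁ = (1 + 1/k)·((z_{α} + z_β)/d)² = 1.667 × (2.487/0.41)².
n₁ = 1.667 × 36.79 = 61.3.
Round up: n₁ = 62, giving n₂ = 1.5 × 62 = 93.

n₁ = 62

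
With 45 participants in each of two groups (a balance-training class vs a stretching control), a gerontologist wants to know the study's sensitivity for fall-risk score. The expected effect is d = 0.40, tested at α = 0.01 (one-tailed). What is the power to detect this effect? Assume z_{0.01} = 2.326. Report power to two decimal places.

power ≈ 0.33

For two equal groups, power = Φ(d·√(n/2) − z_{α}).
d·√(n/2) = 0.40 × √(45/2) = 0.40 × 4.743 = 1.897.
z_β = 1.897 − 2.326 = -0.429.
Power = Φ(-0.429) = 0.334.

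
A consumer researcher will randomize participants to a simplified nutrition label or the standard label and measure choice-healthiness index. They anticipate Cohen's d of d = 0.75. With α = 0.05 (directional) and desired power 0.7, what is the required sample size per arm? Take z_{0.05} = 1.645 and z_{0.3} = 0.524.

n = 17 per group

For two independent groups with equal n: n = 2·((z_{α} + z_β) / d)².
z_{α} + z_β = 1.645 + 0.524 = 2.169.
n = 2 × (2.169 / 0.75)² = 2 × 2.892² = 2 × 8.36 = 16.7.
Round up to the next whole participant.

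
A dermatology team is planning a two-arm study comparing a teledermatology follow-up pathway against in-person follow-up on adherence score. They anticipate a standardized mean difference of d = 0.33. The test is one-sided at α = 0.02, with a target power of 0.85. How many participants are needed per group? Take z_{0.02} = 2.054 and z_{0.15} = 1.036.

For two independent groups with equal n: n = 2·((z_{α} + z_β) / d)².
z_{α} + z_β = 2.054 + 1.036 = 3.090.
n = 2 × (3.090 / 0.33)² = 2 × 9.364² = 2 × 87.68 = 175.4.
Round up to the next whole participant.

n = 176 per group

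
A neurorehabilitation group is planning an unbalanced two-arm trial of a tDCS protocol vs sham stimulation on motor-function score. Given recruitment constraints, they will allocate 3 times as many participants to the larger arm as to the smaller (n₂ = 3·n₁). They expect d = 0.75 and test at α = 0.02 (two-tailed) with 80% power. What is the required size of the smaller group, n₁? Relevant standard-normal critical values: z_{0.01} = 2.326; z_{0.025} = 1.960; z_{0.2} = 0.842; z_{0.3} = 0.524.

With allocation ratio k = n₂/n₁ = 3, Var(x̄₁−x̄₂) = σ²(1/n₁ + 1/(k·n₁)) = σ²·(k+1)/(k·n₁).
So n₁ = (1 + 1/k)·((z_{α/2} + z_β)/d)² = 1.333 × (3.168/0.75)².
n₁ = 1.333 × 17.84 = 23.8.
Round up: n₁ = 24, giving n₂ = 3 × 24 = 72.

n₁ = 24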